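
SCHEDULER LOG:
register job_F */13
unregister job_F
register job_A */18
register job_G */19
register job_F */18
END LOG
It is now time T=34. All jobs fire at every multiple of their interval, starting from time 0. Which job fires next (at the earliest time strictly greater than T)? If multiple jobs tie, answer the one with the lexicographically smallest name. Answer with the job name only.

Answer: job_A

Derivation:
Op 1: register job_F */13 -> active={job_F:*/13}
Op 2: unregister job_F -> active={}
Op 3: register job_A */18 -> active={job_A:*/18}
Op 4: register job_G */19 -> active={job_A:*/18, job_G:*/19}
Op 5: register job_F */18 -> active={job_A:*/18, job_F:*/18, job_G:*/19}
  job_A: interval 18, next fire after T=34 is 36
  job_F: interval 18, next fire after T=34 is 36
  job_G: interval 19, next fire after T=34 is 38
Earliest = 36, winner (lex tiebreak) = job_A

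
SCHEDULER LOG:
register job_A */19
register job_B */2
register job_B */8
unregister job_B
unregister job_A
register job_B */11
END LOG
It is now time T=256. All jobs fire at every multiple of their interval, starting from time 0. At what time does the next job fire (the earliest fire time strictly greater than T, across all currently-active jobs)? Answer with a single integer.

Answer: 264

Derivation:
Op 1: register job_A */19 -> active={job_A:*/19}
Op 2: register job_B */2 -> active={job_A:*/19, job_B:*/2}
Op 3: register job_B */8 -> active={job_A:*/19, job_B:*/8}
Op 4: unregister job_B -> active={job_A:*/19}
Op 5: unregister job_A -> active={}
Op 6: register job_B */11 -> active={job_B:*/11}
  job_B: interval 11, next fire after T=256 is 264
Earliest fire time = 264 (job job_B)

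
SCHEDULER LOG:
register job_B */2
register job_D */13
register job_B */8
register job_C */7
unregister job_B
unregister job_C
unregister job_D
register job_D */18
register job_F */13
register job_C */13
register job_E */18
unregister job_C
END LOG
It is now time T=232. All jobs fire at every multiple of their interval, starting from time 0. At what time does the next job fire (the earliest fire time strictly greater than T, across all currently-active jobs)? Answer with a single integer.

Answer: 234

Derivation:
Op 1: register job_B */2 -> active={job_B:*/2}
Op 2: register job_D */13 -> active={job_B:*/2, job_D:*/13}
Op 3: register job_B */8 -> active={job_B:*/8, job_D:*/13}
Op 4: register job_C */7 -> active={job_B:*/8, job_C:*/7, job_D:*/13}
Op 5: unregister job_B -> active={job_C:*/7, job_D:*/13}
Op 6: unregister job_C -> active={job_D:*/13}
Op 7: unregister job_D -> active={}
Op 8: register job_D */18 -> active={job_D:*/18}
Op 9: register job_F */13 -> active={job_D:*/18, job_F:*/13}
Op 10: register job_C */13 -> active={job_C:*/13, job_D:*/18, job_F:*/13}
Op 11: register job_E */18 -> active={job_C:*/13, job_D:*/18, job_E:*/18, job_F:*/13}
Op 12: unregister job_C -> active={job_D:*/18, job_E:*/18, job_F:*/13}
  job_D: interval 18, next fire after T=232 is 234
  job_E: interval 18, next fire after T=232 is 234
  job_F: interval 13, next fire after T=232 is 234
Earliest fire time = 234 (job job_D)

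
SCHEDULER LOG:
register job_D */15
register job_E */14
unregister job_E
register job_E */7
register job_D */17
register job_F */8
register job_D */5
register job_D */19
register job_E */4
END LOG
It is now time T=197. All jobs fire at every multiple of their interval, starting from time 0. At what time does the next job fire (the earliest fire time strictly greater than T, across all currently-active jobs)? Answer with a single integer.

Answer: 200

Derivation:
Op 1: register job_D */15 -> active={job_D:*/15}
Op 2: register job_E */14 -> active={job_D:*/15, job_E:*/14}
Op 3: unregister job_E -> active={job_D:*/15}
Op 4: register job_E */7 -> active={job_D:*/15, job_E:*/7}
Op 5: register job_D */17 -> active={job_D:*/17, job_E:*/7}
Op 6: register job_F */8 -> active={job_D:*/17, job_E:*/7, job_F:*/8}
Op 7: register job_D */5 -> active={job_D:*/5, job_E:*/7, job_F:*/8}
Op 8: register job_D */19 -> active={job_D:*/19, job_E:*/7, job_F:*/8}
Op 9: register job_E */4 -> active={job_D:*/19, job_E:*/4, job_F:*/8}
  job_D: interval 19, next fire after T=197 is 209
  job_E: interval 4, next fire after T=197 is 200
  job_F: interval 8, next fire after T=197 is 200
Earliest fire time = 200 (job job_E)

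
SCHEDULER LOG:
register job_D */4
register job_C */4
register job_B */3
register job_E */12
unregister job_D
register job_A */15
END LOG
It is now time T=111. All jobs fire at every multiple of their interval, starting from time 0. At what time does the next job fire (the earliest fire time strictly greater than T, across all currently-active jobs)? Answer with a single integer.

Answer: 112

Derivation:
Op 1: register job_D */4 -> active={job_D:*/4}
Op 2: register job_C */4 -> active={job_C:*/4, job_D:*/4}
Op 3: register job_B */3 -> active={job_B:*/3, job_C:*/4, job_D:*/4}
Op 4: register job_E */12 -> active={job_B:*/3, job_C:*/4, job_D:*/4, job_E:*/12}
Op 5: unregister job_D -> active={job_B:*/3, job_C:*/4, job_E:*/12}
Op 6: register job_A */15 -> active={job_A:*/15, job_B:*/3, job_C:*/4, job_E:*/12}
  job_A: interval 15, next fire after T=111 is 120
  job_B: interval 3, next fire after T=111 is 114
  job_C: interval 4, next fire after T=111 is 112
  job_E: interval 12, next fire after T=111 is 120
Earliest fire time = 112 (job job_C)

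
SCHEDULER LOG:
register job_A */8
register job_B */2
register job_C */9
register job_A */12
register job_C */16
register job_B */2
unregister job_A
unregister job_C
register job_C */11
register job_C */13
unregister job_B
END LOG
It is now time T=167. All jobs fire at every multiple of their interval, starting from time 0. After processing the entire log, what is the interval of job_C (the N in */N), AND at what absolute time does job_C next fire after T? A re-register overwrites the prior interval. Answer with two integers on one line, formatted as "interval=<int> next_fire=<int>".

Op 1: register job_A */8 -> active={job_A:*/8}
Op 2: register job_B */2 -> active={job_A:*/8, job_B:*/2}
Op 3: register job_C */9 -> active={job_A:*/8, job_B:*/2, job_C:*/9}
Op 4: register job_A */12 -> active={job_A:*/12, job_B:*/2, job_C:*/9}
Op 5: register job_C */16 -> active={job_A:*/12, job_B:*/2, job_C:*/16}
Op 6: register job_B */2 -> active={job_A:*/12, job_B:*/2, job_C:*/16}
Op 7: unregister job_A -> active={job_B:*/2, job_C:*/16}
Op 8: unregister job_C -> active={job_B:*/2}
Op 9: register job_C */11 -> active={job_B:*/2, job_C:*/11}
Op 10: register job_C */13 -> active={job_B:*/2, job_C:*/13}
Op 11: unregister job_B -> active={job_C:*/13}
Final interval of job_C = 13
Next fire of job_C after T=167: (167//13+1)*13 = 169

Answer: interval=13 next_fire=169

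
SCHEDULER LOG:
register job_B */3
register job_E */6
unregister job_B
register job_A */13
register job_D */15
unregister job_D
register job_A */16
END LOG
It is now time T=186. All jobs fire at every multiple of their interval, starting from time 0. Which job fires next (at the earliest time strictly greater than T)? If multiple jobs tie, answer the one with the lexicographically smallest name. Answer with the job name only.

Answer: job_A

Derivation:
Op 1: register job_B */3 -> active={job_B:*/3}
Op 2: register job_E */6 -> active={job_B:*/3, job_E:*/6}
Op 3: unregister job_B -> active={job_E:*/6}
Op 4: register job_A */13 -> active={job_A:*/13, job_E:*/6}
Op 5: register job_D */15 -> active={job_A:*/13, job_D:*/15, job_E:*/6}
Op 6: unregister job_D -> active={job_A:*/13, job_E:*/6}
Op 7: register job_A */16 -> active={job_A:*/16, job_E:*/6}
  job_A: interval 16, next fire after T=186 is 192
  job_E: interval 6, next fire after T=186 is 192
Earliest = 192, winner (lex tiebreak) = job_A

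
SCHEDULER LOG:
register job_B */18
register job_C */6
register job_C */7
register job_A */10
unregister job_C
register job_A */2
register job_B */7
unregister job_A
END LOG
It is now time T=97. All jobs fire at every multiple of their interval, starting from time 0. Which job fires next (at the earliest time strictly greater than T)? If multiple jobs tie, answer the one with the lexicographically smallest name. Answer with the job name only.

Answer: job_B

Derivation:
Op 1: register job_B */18 -> active={job_B:*/18}
Op 2: register job_C */6 -> active={job_B:*/18, job_C:*/6}
Op 3: register job_C */7 -> active={job_B:*/18, job_C:*/7}
Op 4: register job_A */10 -> active={job_A:*/10, job_B:*/18, job_C:*/7}
Op 5: unregister job_C -> active={job_A:*/10, job_B:*/18}
Op 6: register job_A */2 -> active={job_A:*/2, job_B:*/18}
Op 7: register job_B */7 -> active={job_A:*/2, job_B:*/7}
Op 8: unregister job_A -> active={job_B:*/7}
  job_B: interval 7, next fire after T=97 is 98
Earliest = 98, winner (lex tiebreak) = job_B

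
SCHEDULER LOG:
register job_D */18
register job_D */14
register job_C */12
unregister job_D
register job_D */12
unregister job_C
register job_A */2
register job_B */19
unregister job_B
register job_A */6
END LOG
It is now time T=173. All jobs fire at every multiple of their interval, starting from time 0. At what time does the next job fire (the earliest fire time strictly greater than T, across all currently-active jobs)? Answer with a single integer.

Op 1: register job_D */18 -> active={job_D:*/18}
Op 2: register job_D */14 -> active={job_D:*/14}
Op 3: register job_C */12 -> active={job_C:*/12, job_D:*/14}
Op 4: unregister job_D -> active={job_C:*/12}
Op 5: register job_D */12 -> active={job_C:*/12, job_D:*/12}
Op 6: unregister job_C -> active={job_D:*/12}
Op 7: register job_A */2 -> active={job_A:*/2, job_D:*/12}
Op 8: register job_B */19 -> active={job_A:*/2, job_B:*/19, job_D:*/12}
Op 9: unregister job_B -> active={job_A:*/2, job_D:*/12}
Op 10: register job_A */6 -> active={job_A:*/6, job_D:*/12}
  job_A: interval 6, next fire after T=173 is 174
  job_D: interval 12, next fire after T=173 is 180
Earliest fire time = 174 (job job_A)

Answer: 174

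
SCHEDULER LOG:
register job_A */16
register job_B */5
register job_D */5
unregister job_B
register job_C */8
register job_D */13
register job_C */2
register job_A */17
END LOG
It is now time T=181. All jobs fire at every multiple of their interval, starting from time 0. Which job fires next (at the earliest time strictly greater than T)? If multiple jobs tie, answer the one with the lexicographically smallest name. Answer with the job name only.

Answer: job_C

Derivation:
Op 1: register job_A */16 -> active={job_A:*/16}
Op 2: register job_B */5 -> active={job_A:*/16, job_B:*/5}
Op 3: register job_D */5 -> active={job_A:*/16, job_B:*/5, job_D:*/5}
Op 4: unregister job_B -> active={job_A:*/16, job_D:*/5}
Op 5: register job_C */8 -> active={job_A:*/16, job_C:*/8, job_D:*/5}
Op 6: register job_D */13 -> active={job_A:*/16, job_C:*/8, job_D:*/13}
Op 7: register job_C */2 -> active={job_A:*/16, job_C:*/2, job_D:*/13}
Op 8: register job_A */17 -> active={job_A:*/17, job_C:*/2, job_D:*/13}
  job_A: interval 17, next fire after T=181 is 187
  job_C: interval 2, next fire after T=181 is 182
  job_D: interval 13, next fire after T=181 is 182
Earliest = 182, winner (lex tiebreak) = job_C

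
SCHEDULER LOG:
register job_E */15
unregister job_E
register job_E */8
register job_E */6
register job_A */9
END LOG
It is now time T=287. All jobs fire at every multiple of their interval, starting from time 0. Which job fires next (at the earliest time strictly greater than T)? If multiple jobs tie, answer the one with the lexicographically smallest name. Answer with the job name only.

Op 1: register job_E */15 -> active={job_E:*/15}
Op 2: unregister job_E -> active={}
Op 3: register job_E */8 -> active={job_E:*/8}
Op 4: register job_E */6 -> active={job_E:*/6}
Op 5: register job_A */9 -> active={job_A:*/9, job_E:*/6}
  job_A: interval 9, next fire after T=287 is 288
  job_E: interval 6, next fire after T=287 is 288
Earliest = 288, winner (lex tiebreak) = job_A

Answer: job_A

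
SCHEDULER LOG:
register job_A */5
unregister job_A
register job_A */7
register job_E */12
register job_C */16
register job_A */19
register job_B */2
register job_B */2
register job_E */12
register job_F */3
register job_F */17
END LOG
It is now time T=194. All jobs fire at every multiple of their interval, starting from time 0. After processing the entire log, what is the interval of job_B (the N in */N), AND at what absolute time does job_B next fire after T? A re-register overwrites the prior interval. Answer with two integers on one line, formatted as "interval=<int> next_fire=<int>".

Answer: interval=2 next_fire=196

Derivation:
Op 1: register job_A */5 -> active={job_A:*/5}
Op 2: unregister job_A -> active={}
Op 3: register job_A */7 -> active={job_A:*/7}
Op 4: register job_E */12 -> active={job_A:*/7, job_E:*/12}
Op 5: register job_C */16 -> active={job_A:*/7, job_C:*/16, job_E:*/12}
Op 6: register job_A */19 -> active={job_A:*/19, job_C:*/16, job_E:*/12}
Op 7: register job_B */2 -> active={job_A:*/19, job_B:*/2, job_C:*/16, job_E:*/12}
Op 8: register job_B */2 -> active={job_A:*/19, job_B:*/2, job_C:*/16, job_E:*/12}
Op 9: register job_E */12 -> active={job_A:*/19, job_B:*/2, job_C:*/16, job_E:*/12}
Op 10: register job_F */3 -> active={job_A:*/19, job_B:*/2, job_C:*/16, job_E:*/12, job_F:*/3}
Op 11: register job_F */17 -> active={job_A:*/19, job_B:*/2, job_C:*/16, job_E:*/12, job_F:*/17}
Final interval of job_B = 2
Next fire of job_B after T=194: (194//2+1)*2 = 196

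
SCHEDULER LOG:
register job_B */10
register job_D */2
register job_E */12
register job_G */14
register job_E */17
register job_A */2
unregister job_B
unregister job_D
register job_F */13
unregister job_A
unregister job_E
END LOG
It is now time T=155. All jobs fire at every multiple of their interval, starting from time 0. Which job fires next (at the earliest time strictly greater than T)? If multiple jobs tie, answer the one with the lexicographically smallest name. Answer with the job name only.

Op 1: register job_B */10 -> active={job_B:*/10}
Op 2: register job_D */2 -> active={job_B:*/10, job_D:*/2}
Op 3: register job_E */12 -> active={job_B:*/10, job_D:*/2, job_E:*/12}
Op 4: register job_G */14 -> active={job_B:*/10, job_D:*/2, job_E:*/12, job_G:*/14}
Op 5: register job_E */17 -> active={job_B:*/10, job_D:*/2, job_E:*/17, job_G:*/14}
Op 6: register job_A */2 -> active={job_A:*/2, job_B:*/10, job_D:*/2, job_E:*/17, job_G:*/14}
Op 7: unregister job_B -> active={job_A:*/2, job_D:*/2, job_E:*/17, job_G:*/14}
Op 8: unregister job_D -> active={job_A:*/2, job_E:*/17, job_G:*/14}
Op 9: register job_F */13 -> active={job_A:*/2, job_E:*/17, job_F:*/13, job_G:*/14}
Op 10: unregister job_A -> active={job_E:*/17, job_F:*/13, job_G:*/14}
Op 11: unregister job_E -> active={job_F:*/13, job_G:*/14}
  job_F: interval 13, next fire after T=155 is 156
  job_G: interval 14, next fire after T=155 is 168
Earliest = 156, winner (lex tiebreak) = job_F

Answer: job_F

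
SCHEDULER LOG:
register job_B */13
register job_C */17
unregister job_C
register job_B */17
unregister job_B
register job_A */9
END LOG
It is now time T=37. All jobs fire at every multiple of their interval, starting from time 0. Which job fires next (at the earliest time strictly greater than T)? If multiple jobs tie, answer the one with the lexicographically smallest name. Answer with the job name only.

Op 1: register job_B */13 -> active={job_B:*/13}
Op 2: register job_C */17 -> active={job_B:*/13, job_C:*/17}
Op 3: unregister job_C -> active={job_B:*/13}
Op 4: register job_B */17 -> active={job_B:*/17}
Op 5: unregister job_B -> active={}
Op 6: register job_A */9 -> active={job_A:*/9}
  job_A: interval 9, next fire after T=37 is 45
Earliest = 45, winner (lex tiebreak) = job_A

Answer: job_A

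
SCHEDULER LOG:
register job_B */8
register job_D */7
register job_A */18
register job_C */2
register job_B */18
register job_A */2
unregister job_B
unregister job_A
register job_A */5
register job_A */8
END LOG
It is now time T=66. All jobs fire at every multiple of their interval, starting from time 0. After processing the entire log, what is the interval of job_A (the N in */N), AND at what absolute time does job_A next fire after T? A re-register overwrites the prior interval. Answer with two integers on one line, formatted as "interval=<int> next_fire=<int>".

Answer: interval=8 next_fire=72

Derivation:
Op 1: register job_B */8 -> active={job_B:*/8}
Op 2: register job_D */7 -> active={job_B:*/8, job_D:*/7}
Op 3: register job_A */18 -> active={job_A:*/18, job_B:*/8, job_D:*/7}
Op 4: register job_C */2 -> active={job_A:*/18, job_B:*/8, job_C:*/2, job_D:*/7}
Op 5: register job_B */18 -> active={job_A:*/18, job_B:*/18, job_C:*/2, job_D:*/7}
Op 6: register job_A */2 -> active={job_A:*/2, job_B:*/18, job_C:*/2, job_D:*/7}
Op 7: unregister job_B -> active={job_A:*/2, job_C:*/2, job_D:*/7}
Op 8: unregister job_A -> active={job_C:*/2, job_D:*/7}
Op 9: register job_A */5 -> active={job_A:*/5, job_C:*/2, job_D:*/7}
Op 10: register job_A */8 -> active={job_A:*/8, job_C:*/2, job_D:*/7}
Final interval of job_A = 8
Next fire of job_A after T=66: (66//8+1)*8 = 72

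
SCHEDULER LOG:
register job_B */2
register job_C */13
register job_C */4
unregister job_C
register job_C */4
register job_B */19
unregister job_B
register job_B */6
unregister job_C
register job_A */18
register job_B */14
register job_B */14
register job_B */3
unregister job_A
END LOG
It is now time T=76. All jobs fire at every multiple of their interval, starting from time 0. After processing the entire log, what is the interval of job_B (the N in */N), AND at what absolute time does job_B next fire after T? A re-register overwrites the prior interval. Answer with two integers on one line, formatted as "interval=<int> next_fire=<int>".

Op 1: register job_B */2 -> active={job_B:*/2}
Op 2: register job_C */13 -> active={job_B:*/2, job_C:*/13}
Op 3: register job_C */4 -> active={job_B:*/2, job_C:*/4}
Op 4: unregister job_C -> active={job_B:*/2}
Op 5: register job_C */4 -> active={job_B:*/2, job_C:*/4}
Op 6: register job_B */19 -> active={job_B:*/19, job_C:*/4}
Op 7: unregister job_B -> active={job_C:*/4}
Op 8: register job_B */6 -> active={job_B:*/6, job_C:*/4}
Op 9: unregister job_C -> active={job_B:*/6}
Op 10: register job_A */18 -> active={job_A:*/18, job_B:*/6}
Op 11: register job_B */14 -> active={job_A:*/18, job_B:*/14}
Op 12: register job_B */14 -> active={job_A:*/18, job_B:*/14}
Op 13: register job_B */3 -> active={job_A:*/18, job_B:*/3}
Op 14: unregister job_A -> active={job_B:*/3}
Final interval of job_B = 3
Next fire of job_B after T=76: (76//3+1)*3 = 78

Answer: interval=3 next_fire=78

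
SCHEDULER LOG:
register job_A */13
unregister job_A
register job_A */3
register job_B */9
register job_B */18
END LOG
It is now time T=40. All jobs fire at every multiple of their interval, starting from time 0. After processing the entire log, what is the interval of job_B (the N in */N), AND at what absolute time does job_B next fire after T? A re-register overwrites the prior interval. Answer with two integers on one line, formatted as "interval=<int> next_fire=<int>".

Op 1: register job_A */13 -> active={job_A:*/13}
Op 2: unregister job_A -> active={}
Op 3: register job_A */3 -> active={job_A:*/3}
Op 4: register job_B */9 -> active={job_A:*/3, job_B:*/9}
Op 5: register job_B */18 -> active={job_A:*/3, job_B:*/18}
Final interval of job_B = 18
Next fire of job_B after T=40: (40//18+1)*18 = 54

Answer: interval=18 next_fire=54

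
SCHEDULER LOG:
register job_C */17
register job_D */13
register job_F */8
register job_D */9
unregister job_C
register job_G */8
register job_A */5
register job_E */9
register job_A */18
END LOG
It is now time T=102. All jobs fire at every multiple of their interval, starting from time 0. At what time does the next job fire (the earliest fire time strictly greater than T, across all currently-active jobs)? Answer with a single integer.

Answer: 104

Derivation:
Op 1: register job_C */17 -> active={job_C:*/17}
Op 2: register job_D */13 -> active={job_C:*/17, job_D:*/13}
Op 3: register job_F */8 -> active={job_C:*/17, job_D:*/13, job_F:*/8}
Op 4: register job_D */9 -> active={job_C:*/17, job_D:*/9, job_F:*/8}
Op 5: unregister job_C -> active={job_D:*/9, job_F:*/8}
Op 6: register job_G */8 -> active={job_D:*/9, job_F:*/8, job_G:*/8}
Op 7: register job_A */5 -> active={job_A:*/5, job_D:*/9, job_F:*/8, job_G:*/8}
Op 8: register job_E */9 -> active={job_A:*/5, job_D:*/9, job_E:*/9, job_F:*/8, job_G:*/8}
Op 9: register job_A */18 -> active={job_A:*/18, job_D:*/9, job_E:*/9, job_F:*/8, job_G:*/8}
  job_A: interval 18, next fire after T=102 is 108
  job_D: interval 9, next fire after T=102 is 108
  job_E: interval 9, next fire after T=102 is 108
  job_F: interval 8, next fire after T=102 is 104
  job_G: interval 8, next fire after T=102 is 104
Earliest fire time = 104 (job job_F)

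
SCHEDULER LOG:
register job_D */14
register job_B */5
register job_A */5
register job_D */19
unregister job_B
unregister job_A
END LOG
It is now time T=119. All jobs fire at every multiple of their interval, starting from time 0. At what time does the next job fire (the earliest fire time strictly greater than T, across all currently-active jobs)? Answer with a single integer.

Op 1: register job_D */14 -> active={job_D:*/14}
Op 2: register job_B */5 -> active={job_B:*/5, job_D:*/14}
Op 3: register job_A */5 -> active={job_A:*/5, job_B:*/5, job_D:*/14}
Op 4: register job_D */19 -> active={job_A:*/5, job_B:*/5, job_D:*/19}
Op 5: unregister job_B -> active={job_A:*/5, job_D:*/19}
Op 6: unregister job_A -> active={job_D:*/19}
  job_D: interval 19, next fire after T=119 is 133
Earliest fire time = 133 (job job_D)

Answer: 133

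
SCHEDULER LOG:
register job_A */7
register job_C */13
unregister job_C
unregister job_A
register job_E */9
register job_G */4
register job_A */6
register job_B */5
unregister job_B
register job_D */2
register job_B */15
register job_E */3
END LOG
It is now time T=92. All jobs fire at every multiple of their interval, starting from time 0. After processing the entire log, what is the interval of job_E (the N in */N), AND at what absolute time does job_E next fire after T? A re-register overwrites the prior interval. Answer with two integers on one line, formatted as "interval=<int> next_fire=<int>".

Answer: interval=3 next_fire=93

Derivation:
Op 1: register job_A */7 -> active={job_A:*/7}
Op 2: register job_C */13 -> active={job_A:*/7, job_C:*/13}
Op 3: unregister job_C -> active={job_A:*/7}
Op 4: unregister job_A -> active={}
Op 5: register job_E */9 -> active={job_E:*/9}
Op 6: register job_G */4 -> active={job_E:*/9, job_G:*/4}
Op 7: register job_A */6 -> active={job_A:*/6, job_E:*/9, job_G:*/4}
Op 8: register job_B */5 -> active={job_A:*/6, job_B:*/5, job_E:*/9, job_G:*/4}
Op 9: unregister job_B -> active={job_A:*/6, job_E:*/9, job_G:*/4}
Op 10: register job_D */2 -> active={job_A:*/6, job_D:*/2, job_E:*/9, job_G:*/4}
Op 11: register job_B */15 -> active={job_A:*/6, job_B:*/15, job_D:*/2, job_E:*/9, job_G:*/4}
Op 12: register job_E */3 -> active={job_A:*/6, job_B:*/15, job_D:*/2, job_E:*/3, job_G:*/4}
Final interval of job_E = 3
Next fire of job_E after T=92: (92//3+1)*3 = 93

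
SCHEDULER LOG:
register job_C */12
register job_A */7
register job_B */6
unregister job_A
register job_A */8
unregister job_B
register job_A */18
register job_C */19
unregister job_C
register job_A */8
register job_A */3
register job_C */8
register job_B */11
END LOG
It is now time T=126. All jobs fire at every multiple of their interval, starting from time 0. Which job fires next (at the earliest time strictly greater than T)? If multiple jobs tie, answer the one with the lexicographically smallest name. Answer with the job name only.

Op 1: register job_C */12 -> active={job_C:*/12}
Op 2: register job_A */7 -> active={job_A:*/7, job_C:*/12}
Op 3: register job_B */6 -> active={job_A:*/7, job_B:*/6, job_C:*/12}
Op 4: unregister job_A -> active={job_B:*/6, job_C:*/12}
Op 5: register job_A */8 -> active={job_A:*/8, job_B:*/6, job_C:*/12}
Op 6: unregister job_B -> active={job_A:*/8, job_C:*/12}
Op 7: register job_A */18 -> active={job_A:*/18, job_C:*/12}
Op 8: register job_C */19 -> active={job_A:*/18, job_C:*/19}
Op 9: unregister job_C -> active={job_A:*/18}
Op 10: register job_A */8 -> active={job_A:*/8}
Op 11: register job_A */3 -> active={job_A:*/3}
Op 12: register job_C */8 -> active={job_A:*/3, job_C:*/8}
Op 13: register job_B */11 -> active={job_A:*/3, job_B:*/11, job_C:*/8}
  job_A: interval 3, next fire after T=126 is 129
  job_B: interval 11, next fire after T=126 is 132
  job_C: interval 8, next fire after T=126 is 128
Earliest = 128, winner (lex tiebreak) = job_C

Answer: job_C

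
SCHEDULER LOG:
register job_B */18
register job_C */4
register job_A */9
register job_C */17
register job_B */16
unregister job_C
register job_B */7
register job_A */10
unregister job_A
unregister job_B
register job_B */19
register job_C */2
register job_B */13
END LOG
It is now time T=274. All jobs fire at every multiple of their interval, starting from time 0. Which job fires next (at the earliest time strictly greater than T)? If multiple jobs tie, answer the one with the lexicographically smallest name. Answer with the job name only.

Op 1: register job_B */18 -> active={job_B:*/18}
Op 2: register job_C */4 -> active={job_B:*/18, job_C:*/4}
Op 3: register job_A */9 -> active={job_A:*/9, job_B:*/18, job_C:*/4}
Op 4: register job_C */17 -> active={job_A:*/9, job_B:*/18, job_C:*/17}
Op 5: register job_B */16 -> active={job_A:*/9, job_B:*/16, job_C:*/17}
Op 6: unregister job_C -> active={job_A:*/9, job_B:*/16}
Op 7: register job_B */7 -> active={job_A:*/9, job_B:*/7}
Op 8: register job_A */10 -> active={job_A:*/10, job_B:*/7}
Op 9: unregister job_A -> active={job_B:*/7}
Op 10: unregister job_B -> active={}
Op 11: register job_B */19 -> active={job_B:*/19}
Op 12: register job_C */2 -> active={job_B:*/19, job_C:*/2}
Op 13: register job_B */13 -> active={job_B:*/13, job_C:*/2}
  job_B: interval 13, next fire after T=274 is 286
  job_C: interval 2, next fire after T=274 is 276
Earliest = 276, winner (lex tiebreak) = job_C

Answer: job_C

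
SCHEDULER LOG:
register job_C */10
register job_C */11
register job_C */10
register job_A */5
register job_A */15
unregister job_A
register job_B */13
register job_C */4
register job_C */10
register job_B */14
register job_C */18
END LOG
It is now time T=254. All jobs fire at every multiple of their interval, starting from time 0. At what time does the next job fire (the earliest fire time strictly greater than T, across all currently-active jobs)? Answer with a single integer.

Answer: 266

Derivation:
Op 1: register job_C */10 -> active={job_C:*/10}
Op 2: register job_C */11 -> active={job_C:*/11}
Op 3: register job_C */10 -> active={job_C:*/10}
Op 4: register job_A */5 -> active={job_A:*/5, job_C:*/10}
Op 5: register job_A */15 -> active={job_A:*/15, job_C:*/10}
Op 6: unregister job_A -> active={job_C:*/10}
Op 7: register job_B */13 -> active={job_B:*/13, job_C:*/10}
Op 8: register job_C */4 -> active={job_B:*/13, job_C:*/4}
Op 9: register job_C */10 -> active={job_B:*/13, job_C:*/10}
Op 10: register job_B */14 -> active={job_B:*/14, job_C:*/10}
Op 11: register job_C */18 -> active={job_B:*/14, job_C:*/18}
  job_B: interval 14, next fire after T=254 is 266
  job_C: interval 18, next fire after T=254 is 270
Earliest fire time = 266 (job job_B)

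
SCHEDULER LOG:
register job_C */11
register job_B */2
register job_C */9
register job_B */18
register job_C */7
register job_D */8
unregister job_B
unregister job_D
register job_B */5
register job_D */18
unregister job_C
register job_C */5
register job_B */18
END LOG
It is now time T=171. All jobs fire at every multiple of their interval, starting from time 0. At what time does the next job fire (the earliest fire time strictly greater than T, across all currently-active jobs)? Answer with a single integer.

Answer: 175

Derivation:
Op 1: register job_C */11 -> active={job_C:*/11}
Op 2: register job_B */2 -> active={job_B:*/2, job_C:*/11}
Op 3: register job_C */9 -> active={job_B:*/2, job_C:*/9}
Op 4: register job_B */18 -> active={job_B:*/18, job_C:*/9}
Op 5: register job_C */7 -> active={job_B:*/18, job_C:*/7}
Op 6: register job_D */8 -> active={job_B:*/18, job_C:*/7, job_D:*/8}
Op 7: unregister job_B -> active={job_C:*/7, job_D:*/8}
Op 8: unregister job_D -> active={job_C:*/7}
Op 9: register job_B */5 -> active={job_B:*/5, job_C:*/7}
Op 10: register job_D */18 -> active={job_B:*/5, job_C:*/7, job_D:*/18}
Op 11: unregister job_C -> active={job_B:*/5, job_D:*/18}
Op 12: register job_C */5 -> active={job_B:*/5, job_C:*/5, job_D:*/18}
Op 13: register job_B */18 -> active={job_B:*/18, job_C:*/5, job_D:*/18}
  job_B: interval 18, next fire after T=171 is 180
  job_C: interval 5, next fire after T=171 is 175
  job_D: interval 18, next fire after T=171 is 180
Earliest fire time = 175 (job job_C)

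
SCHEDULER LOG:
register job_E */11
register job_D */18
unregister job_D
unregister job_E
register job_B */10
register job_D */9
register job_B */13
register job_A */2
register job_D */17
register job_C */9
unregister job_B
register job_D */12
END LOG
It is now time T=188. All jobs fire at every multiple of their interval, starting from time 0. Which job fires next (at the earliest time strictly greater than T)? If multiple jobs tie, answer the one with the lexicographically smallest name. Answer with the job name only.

Answer: job_C

Derivation:
Op 1: register job_E */11 -> active={job_E:*/11}
Op 2: register job_D */18 -> active={job_D:*/18, job_E:*/11}
Op 3: unregister job_D -> active={job_E:*/11}
Op 4: unregister job_E -> active={}
Op 5: register job_B */10 -> active={job_B:*/10}
Op 6: register job_D */9 -> active={job_B:*/10, job_D:*/9}
Op 7: register job_B */13 -> active={job_B:*/13, job_D:*/9}
Op 8: register job_A */2 -> active={job_A:*/2, job_B:*/13, job_D:*/9}
Op 9: register job_D */17 -> active={job_A:*/2, job_B:*/13, job_D:*/17}
Op 10: register job_C */9 -> active={job_A:*/2, job_B:*/13, job_C:*/9, job_D:*/17}
Op 11: unregister job_B -> active={job_A:*/2, job_C:*/9, job_D:*/17}
Op 12: register job_D */12 -> active={job_A:*/2, job_C:*/9, job_D:*/12}
  job_A: interval 2, next fire after T=188 is 190
  job_C: interval 9, next fire after T=188 is 189
  job_D: interval 12, next fire after T=188 is 192
Earliest = 189, winner (lex tiebreak) = job_C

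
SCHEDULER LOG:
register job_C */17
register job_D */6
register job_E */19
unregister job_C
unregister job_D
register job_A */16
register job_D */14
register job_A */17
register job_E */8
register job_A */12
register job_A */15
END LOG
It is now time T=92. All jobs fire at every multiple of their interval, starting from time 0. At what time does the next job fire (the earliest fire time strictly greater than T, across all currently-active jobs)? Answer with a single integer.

Op 1: register job_C */17 -> active={job_C:*/17}
Op 2: register job_D */6 -> active={job_C:*/17, job_D:*/6}
Op 3: register job_E */19 -> active={job_C:*/17, job_D:*/6, job_E:*/19}
Op 4: unregister job_C -> active={job_D:*/6, job_E:*/19}
Op 5: unregister job_D -> active={job_E:*/19}
Op 6: register job_A */16 -> active={job_A:*/16, job_E:*/19}
Op 7: register job_D */14 -> active={job_A:*/16, job_D:*/14, job_E:*/19}
Op 8: register job_A */17 -> active={job_A:*/17, job_D:*/14, job_E:*/19}
Op 9: register job_E */8 -> active={job_A:*/17, job_D:*/14, job_E:*/8}
Op 10: register job_A */12 -> active={job_A:*/12, job_D:*/14, job_E:*/8}
Op 11: register job_A */15 -> active={job_A:*/15, job_D:*/14, job_E:*/8}
  job_A: interval 15, next fire after T=92 is 105
  job_D: interval 14, next fire after T=92 is 98
  job_E: interval 8, next fire after T=92 is 96
Earliest fire time = 96 (job job_E)

Answer: 96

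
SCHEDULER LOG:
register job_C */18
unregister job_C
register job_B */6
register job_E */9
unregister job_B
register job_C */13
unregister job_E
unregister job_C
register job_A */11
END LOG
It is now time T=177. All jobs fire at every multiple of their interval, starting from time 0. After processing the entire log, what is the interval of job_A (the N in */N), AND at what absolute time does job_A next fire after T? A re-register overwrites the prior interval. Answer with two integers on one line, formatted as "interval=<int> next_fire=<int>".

Op 1: register job_C */18 -> active={job_C:*/18}
Op 2: unregister job_C -> active={}
Op 3: register job_B */6 -> active={job_B:*/6}
Op 4: register job_E */9 -> active={job_B:*/6, job_E:*/9}
Op 5: unregister job_B -> active={job_E:*/9}
Op 6: register job_C */13 -> active={job_C:*/13, job_E:*/9}
Op 7: unregister job_E -> active={job_C:*/13}
Op 8: unregister job_C -> active={}
Op 9: register job_A */11 -> active={job_A:*/11}
Final interval of job_A = 11
Next fire of job_A after T=177: (177//11+1)*11 = 187

Answer: interval=11 next_fire=187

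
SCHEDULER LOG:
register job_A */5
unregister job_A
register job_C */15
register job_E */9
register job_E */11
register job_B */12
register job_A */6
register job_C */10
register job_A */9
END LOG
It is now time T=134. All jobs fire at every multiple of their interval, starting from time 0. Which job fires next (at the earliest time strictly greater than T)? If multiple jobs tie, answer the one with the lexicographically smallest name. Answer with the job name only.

Answer: job_A

Derivation:
Op 1: register job_A */5 -> active={job_A:*/5}
Op 2: unregister job_A -> active={}
Op 3: register job_C */15 -> active={job_C:*/15}
Op 4: register job_E */9 -> active={job_C:*/15, job_E:*/9}
Op 5: register job_E */11 -> active={job_C:*/15, job_E:*/11}
Op 6: register job_B */12 -> active={job_B:*/12, job_C:*/15, job_E:*/11}
Op 7: register job_A */6 -> active={job_A:*/6, job_B:*/12, job_C:*/15, job_E:*/11}
Op 8: register job_C */10 -> active={job_A:*/6, job_B:*/12, job_C:*/10, job_E:*/11}
Op 9: register job_A */9 -> active={job_A:*/9, job_B:*/12, job_C:*/10, job_E:*/11}
  job_A: interval 9, next fire after T=134 is 135
  job_B: interval 12, next fire after T=134 is 144
  job_C: interval 10, next fire after T=134 is 140
  job_E: interval 11, next fire after T=134 is 143
Earliest = 135, winner (lex tiebreak) = job_A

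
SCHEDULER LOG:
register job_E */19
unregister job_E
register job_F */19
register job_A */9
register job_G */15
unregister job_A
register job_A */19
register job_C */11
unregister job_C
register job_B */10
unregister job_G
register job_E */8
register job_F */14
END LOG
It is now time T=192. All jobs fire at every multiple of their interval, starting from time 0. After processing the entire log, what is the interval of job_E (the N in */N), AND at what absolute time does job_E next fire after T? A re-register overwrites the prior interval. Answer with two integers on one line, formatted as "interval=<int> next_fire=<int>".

Answer: interval=8 next_fire=200

Derivation:
Op 1: register job_E */19 -> active={job_E:*/19}
Op 2: unregister job_E -> active={}
Op 3: register job_F */19 -> active={job_F:*/19}
Op 4: register job_A */9 -> active={job_A:*/9, job_F:*/19}
Op 5: register job_G */15 -> active={job_A:*/9, job_F:*/19, job_G:*/15}
Op 6: unregister job_A -> active={job_F:*/19, job_G:*/15}
Op 7: register job_A */19 -> active={job_A:*/19, job_F:*/19, job_G:*/15}
Op 8: register job_C */11 -> active={job_A:*/19, job_C:*/11, job_F:*/19, job_G:*/15}
Op 9: unregister job_C -> active={job_A:*/19, job_F:*/19, job_G:*/15}
Op 10: register job_B */10 -> active={job_A:*/19, job_B:*/10, job_F:*/19, job_G:*/15}
Op 11: unregister job_G -> active={job_A:*/19, job_B:*/10, job_F:*/19}
Op 12: register job_E */8 -> active={job_A:*/19, job_B:*/10, job_E:*/8, job_F:*/19}
Op 13: register job_F */14 -> active={job_A:*/19, job_B:*/10, job_E:*/8, job_F:*/14}
Final interval of job_E = 8
Next fire of job_E after T=192: (192//8+1)*8 = 200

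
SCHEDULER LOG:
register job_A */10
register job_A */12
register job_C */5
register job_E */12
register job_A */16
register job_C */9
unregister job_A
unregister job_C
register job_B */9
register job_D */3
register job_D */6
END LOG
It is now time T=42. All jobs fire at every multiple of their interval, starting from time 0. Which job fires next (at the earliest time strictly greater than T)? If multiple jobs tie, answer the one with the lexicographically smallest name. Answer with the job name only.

Op 1: register job_A */10 -> active={job_A:*/10}
Op 2: register job_A */12 -> active={job_A:*/12}
Op 3: register job_C */5 -> active={job_A:*/12, job_C:*/5}
Op 4: register job_E */12 -> active={job_A:*/12, job_C:*/5, job_E:*/12}
Op 5: register job_A */16 -> active={job_A:*/16, job_C:*/5, job_E:*/12}
Op 6: register job_C */9 -> active={job_A:*/16, job_C:*/9, job_E:*/12}
Op 7: unregister job_A -> active={job_C:*/9, job_E:*/12}
Op 8: unregister job_C -> active={job_E:*/12}
Op 9: register job_B */9 -> active={job_B:*/9, job_E:*/12}
Op 10: register job_D */3 -> active={job_B:*/9, job_D:*/3, job_E:*/12}
Op 11: register job_D */6 -> active={job_B:*/9, job_D:*/6, job_E:*/12}
  job_B: interval 9, next fire after T=42 is 45
  job_D: interval 6, next fire after T=42 is 48
  job_E: interval 12, next fire after T=42 is 48
Earliest = 45, winner (lex tiebreak) = job_B

Answer: job_B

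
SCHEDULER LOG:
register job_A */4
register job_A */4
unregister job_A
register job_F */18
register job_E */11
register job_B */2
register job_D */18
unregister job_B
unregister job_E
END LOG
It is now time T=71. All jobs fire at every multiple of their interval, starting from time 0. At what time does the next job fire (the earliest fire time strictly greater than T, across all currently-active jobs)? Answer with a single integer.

Op 1: register job_A */4 -> active={job_A:*/4}
Op 2: register job_A */4 -> active={job_A:*/4}
Op 3: unregister job_A -> active={}
Op 4: register job_F */18 -> active={job_F:*/18}
Op 5: register job_E */11 -> active={job_E:*/11, job_F:*/18}
Op 6: register job_B */2 -> active={job_B:*/2, job_E:*/11, job_F:*/18}
Op 7: register job_D */18 -> active={job_B:*/2, job_D:*/18, job_E:*/11, job_F:*/18}
Op 8: unregister job_B -> active={job_D:*/18, job_E:*/11, job_F:*/18}
Op 9: unregister job_E -> active={job_D:*/18, job_F:*/18}
  job_D: interval 18, next fire after T=71 is 72
  job_F: interval 18, next fire after T=71 is 72
Earliest fire time = 72 (job job_D)

Answer: 72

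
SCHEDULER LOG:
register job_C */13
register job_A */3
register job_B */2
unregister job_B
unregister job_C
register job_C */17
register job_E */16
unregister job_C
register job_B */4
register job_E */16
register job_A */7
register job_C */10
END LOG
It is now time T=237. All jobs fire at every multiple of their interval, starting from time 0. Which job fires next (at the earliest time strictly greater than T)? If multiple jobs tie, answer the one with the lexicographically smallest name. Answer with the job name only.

Op 1: register job_C */13 -> active={job_C:*/13}
Op 2: register job_A */3 -> active={job_A:*/3, job_C:*/13}
Op 3: register job_B */2 -> active={job_A:*/3, job_B:*/2, job_C:*/13}
Op 4: unregister job_B -> active={job_A:*/3, job_C:*/13}
Op 5: unregister job_C -> active={job_A:*/3}
Op 6: register job_C */17 -> active={job_A:*/3, job_C:*/17}
Op 7: register job_E */16 -> active={job_A:*/3, job_C:*/17, job_E:*/16}
Op 8: unregister job_C -> active={job_A:*/3, job_E:*/16}
Op 9: register job_B */4 -> active={job_A:*/3, job_B:*/4, job_E:*/16}
Op 10: register job_E */16 -> active={job_A:*/3, job_B:*/4, job_E:*/16}
Op 11: register job_A */7 -> active={job_A:*/7, job_B:*/4, job_E:*/16}
Op 12: register job_C */10 -> active={job_A:*/7, job_B:*/4, job_C:*/10, job_E:*/16}
  job_A: interval 7, next fire after T=237 is 238
  job_B: interval 4, next fire after T=237 is 240
  job_C: interval 10, next fire after T=237 is 240
  job_E: interval 16, next fire after T=237 is 240
Earliest = 238, winner (lex tiebreak) = job_A

Answer: job_A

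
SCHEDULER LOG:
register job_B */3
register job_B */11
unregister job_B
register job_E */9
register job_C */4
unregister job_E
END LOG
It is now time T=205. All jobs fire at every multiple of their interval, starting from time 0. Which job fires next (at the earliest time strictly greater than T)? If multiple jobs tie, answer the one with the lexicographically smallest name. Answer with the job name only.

Answer: job_C

Derivation:
Op 1: register job_B */3 -> active={job_B:*/3}
Op 2: register job_B */11 -> active={job_B:*/11}
Op 3: unregister job_B -> active={}
Op 4: register job_E */9 -> active={job_E:*/9}
Op 5: register job_C */4 -> active={job_C:*/4, job_E:*/9}
Op 6: unregister job_E -> active={job_C:*/4}
  job_C: interval 4, next fire after T=205 is 208
Earliest = 208, winner (lex tiebreak) = job_C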